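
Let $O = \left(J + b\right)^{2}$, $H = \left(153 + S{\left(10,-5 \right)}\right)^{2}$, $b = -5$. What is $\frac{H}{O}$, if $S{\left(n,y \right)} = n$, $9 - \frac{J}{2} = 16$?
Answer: $\frac{26569}{361} \approx 73.598$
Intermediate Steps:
$J = -14$ ($J = 18 - 32 = -14$)
$H = 26569$ ($H = \left(153 + 10\right)^{2} = 163^{2} = 26569$)
$O = 361$ ($O = \left(-14 - 5\right)^{2} = \left(-19\right)^{2} = 361$)
$\frac{H}{O} = \frac{26569}{361}$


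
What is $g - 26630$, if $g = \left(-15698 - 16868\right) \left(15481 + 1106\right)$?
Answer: $-540198872$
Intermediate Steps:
$g = -540172242$ ($g = \left(-32566\right) 16587 = -540172242$)
$g - 26630 = -540172242 - 26630 = -540198872$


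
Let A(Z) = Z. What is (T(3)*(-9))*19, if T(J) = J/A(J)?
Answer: -171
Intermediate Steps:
T(J) = 1 (T(J) = J/J = 1)
(T(3)*(-9))*19 = (1*(-9))*19 = -9*19 = -171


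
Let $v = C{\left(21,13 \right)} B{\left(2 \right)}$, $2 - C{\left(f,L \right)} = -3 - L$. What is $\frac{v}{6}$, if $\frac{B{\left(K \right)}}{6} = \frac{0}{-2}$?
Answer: $0$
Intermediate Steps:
$B{\left(K \right)} = 0$ ($B{\left(K \right)} = 6 \frac{0}{-2} = 6 \cdot 0 \left(- \frac{1}{2}\right) = 6 \cdot 0 = 0$)
$C{\left(f,L \right)} = 5 + L$ ($C{\left(f,L \right)} = 2 - \left(-3 - L\right) = 2 + \left(3 + L\right) = 5 + L$)
$v = 0$ ($v = \left(5 + 13\right) 0 = 18 \cdot 0 = 0$)
$\frac{v}{6} = \frac{1}{6} \cdot 0 = 0$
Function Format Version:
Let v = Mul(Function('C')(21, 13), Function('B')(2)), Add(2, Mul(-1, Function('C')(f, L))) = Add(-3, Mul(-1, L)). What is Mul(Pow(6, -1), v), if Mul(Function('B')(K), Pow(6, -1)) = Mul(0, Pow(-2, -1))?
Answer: 0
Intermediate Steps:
Function('B')(K) = 0 (Function('B')(K) = Mul(6, Mul(0, Pow(-2, -1))) = Mul(6, Mul(0, Rational(-1, 2))) = Mul(6, 0) = 0)
Function('C')(f, L) = Add(5, L) (Function('C')(f, L) = Add(2, Mul(-1, Add(-3, Mul(-1, L)))) = Add(2, Add(3, L)) = Add(5, L))
v = 0 (v = Mul(Add(5, 13), 0) = Mul(18, 0) = 0)
Mul(Pow(6, -1), v) = Mul(Pow(6, -1), 0) = Mul(Rational(1, 6), 0) = 0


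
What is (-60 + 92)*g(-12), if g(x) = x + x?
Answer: -768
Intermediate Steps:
g(x) = 2*x
(-60 + 92)*g(-12) = (-60 + 92)*(2*(-12)) = 32*(-24) = -768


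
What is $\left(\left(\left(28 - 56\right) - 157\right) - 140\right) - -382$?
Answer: $57$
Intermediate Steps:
$\left(\left(\left(28 - 56\right) - 157\right) - 140\right) - -382 = \left(\left(\left(28 - 56\right) - 157\right) - 140\right) + 382 = \left(\left(-28 - 157\right) - 140\right) + 382 = \left(-185 - 140\right) + 382 = -325 + 382 = 57$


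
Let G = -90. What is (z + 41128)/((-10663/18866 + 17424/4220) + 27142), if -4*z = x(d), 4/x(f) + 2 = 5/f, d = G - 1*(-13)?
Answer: 130158375227270/85906945750269 ≈ 1.5151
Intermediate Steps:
d = -77 (d = -90 - 1*(-13) = -90 + 13 = -77)
x(f) = 4/(-2 + 5/f)
z = 77/159 (z = -(-1)*(-77)/(-5 + 2*(-77)) = -(-1)*(-77)/(-5 - 154) = -(-1)*(-77)/(-159) = -(-1)*(-77)*(-1)/159 = -¼*(-308/159) = 77/159 ≈ 0.48428)
(z + 41128)/((-10663/18866 + 17424/4220) + 27142) = (77/159 + 41128)/((-10663/18866 + 17424/4220) + 27142) = 6539429/(159*((-10663*1/18866 + 17424*(1/4220)) + 27142)) = 6539429/(159*((-10663/18866 + 4356/1055) + 27142)) = 6539429/(159*(70930831/19903630 + 27142)) = 6539429/(159*(540295256291/19903630)) = (6539429/159)*(19903630/540295256291) = 130158375227270/85906945750269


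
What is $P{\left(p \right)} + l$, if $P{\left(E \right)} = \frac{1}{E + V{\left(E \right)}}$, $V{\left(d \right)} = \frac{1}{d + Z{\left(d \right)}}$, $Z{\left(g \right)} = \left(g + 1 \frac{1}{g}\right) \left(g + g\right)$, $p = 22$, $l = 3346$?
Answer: $\frac{73027442}{21825} \approx 3346.0$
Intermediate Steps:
$Z{\left(g \right)} = 2 g \left(g + \frac{1}{g}\right)$ ($Z{\left(g \right)} = \left(g + \frac{1}{g}\right) 2 g = 2 g \left(g + \frac{1}{g}\right)$)
$V{\left(d \right)} = \frac{1}{2 + d + 2 d^{2}}$ ($V{\left(d \right)} = \frac{1}{d + \left(2 + 2 d^{2}\right)} = \frac{1}{2 + d + 2 d^{2}}$)
$P{\left(E \right)} = \frac{1}{E + \frac{1}{2 + E + 2 E^{2}}}$
$P{\left(p \right)} + l = \frac{2 + 22 + 2 \cdot 22^{2}}{1 + 22 \left(2 + 22 + 2 \cdot 22^{2}\right)} + 3346 = \frac{2 + 22 + 2 \cdot 484}{1 + 22 \left(2 + 22 + 2 \cdot 484\right)} + 3346 = \frac{2 + 22 + 968}{1 + 22 \left(2 + 22 + 968\right)} + 3346 = \frac{1}{1 + 22 \cdot 992} \cdot 992 + 3346 = \frac{1}{1 + 21824} \cdot 992 + 3346 = \frac{1}{21825} \cdot 992 + 3346 = \frac{992}{21825} + 3346 = \frac{73027442}{21825}$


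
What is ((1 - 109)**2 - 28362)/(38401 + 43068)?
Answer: -16698/81469 ≈ -0.20496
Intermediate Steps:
((1 - 109)**2 - 28362)/(38401 + 43068) = ((-108)**2 - 28362)/81469 = (11664 - 28362)*(1/81469) = -16698*1/81469 = -16698/81469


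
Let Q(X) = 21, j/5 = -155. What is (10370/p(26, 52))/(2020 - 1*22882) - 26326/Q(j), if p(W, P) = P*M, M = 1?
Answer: -78030859/62244 ≈ -1253.6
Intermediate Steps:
j = -775 (j = 5*(-155) = -775)
p(W, P) = P (p(W, P) = P*1 = P)
(10370/p(26, 52))/(2020 - 1*22882) - 26326/Q(j) = (10370/52)/(2020 - 1*22882) - 26326/21 = (10370*(1/52))/(2020 - 22882) - 26326*1/21 = (5185/26)/(-20862) - 26326/21 = (5185/26)*(-1/20862) - 26326/21 = -85/8892 - 26326/21 = -78030859/62244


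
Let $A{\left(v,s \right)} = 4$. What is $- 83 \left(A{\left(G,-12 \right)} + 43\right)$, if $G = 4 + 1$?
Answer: $-3901$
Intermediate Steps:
$G = 5$
$- 83 \left(A{\left(G,-12 \right)} + 43\right) = - 83 \left(4 + 43\right) = \left(-83\right) 47 = -3901$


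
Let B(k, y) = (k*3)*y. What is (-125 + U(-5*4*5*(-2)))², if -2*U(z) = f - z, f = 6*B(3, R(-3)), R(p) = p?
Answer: 3136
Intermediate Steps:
B(k, y) = 3*k*y (B(k, y) = (3*k)*y = 3*k*y)
f = -162 (f = 6*(3*3*(-3)) = 6*(-27) = -162)
U(z) = 81 + z/2 (U(z) = -(-162 - z)/2 = 81 + z/2)
(-125 + U(-5*4*5*(-2)))² = (-125 + (81 + (-5*4*5*(-2))/2))² = (-125 + (81 + (-100*(-2))/2))² = (-125 + (81 + (-5*(-40))/2))² = (-125 + (81 + (½)*200))² = (-125 + (81 + 100))² = (-125 + 181)² = 56² = 3136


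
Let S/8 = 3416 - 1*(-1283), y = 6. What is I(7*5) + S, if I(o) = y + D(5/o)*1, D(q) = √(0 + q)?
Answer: 37598 + √7/7 ≈ 37598.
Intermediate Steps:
D(q) = √q
I(o) = 6 + √5*√(1/o) (I(o) = 6 + √(5/o)*1 = 6 + (√5*√(1/o))*1 = 6 + √5*√(1/o))
S = 37592 (S = 8*(3416 - 1*(-1283)) = 8*(3416 + 1283) = 8*4699 = 37592)
I(7*5) + S = (6 + √5*√(1/(7*5))) + 37592 = (6 + √5*√(1/35)) + 37592 = (6 + √5*(√35/35)) + 37592 = (6 + √7/7) + 37592 = 37598 + √7/7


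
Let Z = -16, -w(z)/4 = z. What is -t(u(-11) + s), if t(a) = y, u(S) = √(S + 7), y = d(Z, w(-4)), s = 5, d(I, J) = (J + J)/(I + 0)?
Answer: 2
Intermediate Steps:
w(z) = -4*z
d(I, J) = 2*J/I (d(I, J) = (2*J)/I = 2*J/I)
y = -2 (y = 2*(-4*(-4))/(-16) = 2*16*(-1/16) = -2)
u(S) = √(7 + S)
t(a) = -2
-t(u(-11) + s) = -1*(-2) = 2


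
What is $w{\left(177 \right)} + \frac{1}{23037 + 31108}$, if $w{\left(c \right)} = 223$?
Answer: $\frac{12074336}{54145} \approx 223.0$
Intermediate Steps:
$w{\left(177 \right)} + \frac{1}{23037 + 31108} = 223 + \frac{1}{23037 + 31108} = 223 + \frac{1}{54145} = \frac{12074336}{54145}$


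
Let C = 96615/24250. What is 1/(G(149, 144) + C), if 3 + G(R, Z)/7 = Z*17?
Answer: 4850/83027073 ≈ 5.8415e-5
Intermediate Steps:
G(R, Z) = -21 + 119*Z (G(R, Z) = -21 + 7*(Z*17) = -21 + 7*(17*Z) = -21 + 119*Z)
C = 19323/4850 (C = 96615*(1/24250) = 19323/4850 ≈ 3.9841)
1/(G(149, 144) + C) = 1/((-21 + 119*144) + 19323/4850) = 1/((-21 + 17136) + 19323/4850) = 1/(17115 + 19323/4850) = 1/(83027073/4850) = 4850/83027073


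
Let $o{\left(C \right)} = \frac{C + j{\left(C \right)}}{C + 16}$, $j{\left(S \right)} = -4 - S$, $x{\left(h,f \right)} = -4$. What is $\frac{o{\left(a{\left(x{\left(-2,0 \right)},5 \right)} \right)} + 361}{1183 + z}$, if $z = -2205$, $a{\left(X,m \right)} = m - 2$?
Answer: $- \frac{6855}{19418} \approx -0.35302$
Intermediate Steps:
$a{\left(X,m \right)} = -2 + m$ ($a{\left(X,m \right)} = m - 2 = -2 + m$)
$o{\left(C \right)} = - \frac{4}{16 + C}$ ($o{\left(C \right)} = \frac{C - \left(4 + C\right)}{C + 16} = - \frac{4}{16 + C}$)
$\frac{o{\left(a{\left(x{\left(-2,0 \right)},5 \right)} \right)} + 361}{1183 + z} = \frac{- \frac{4}{16 + \left(-2 + 5\right)} + 361}{1183 - 2205} = \frac{- \frac{4}{16 + 3} + 361}{-1022} = \left(- \frac{4}{19} + 361\right) \left(- \frac{1}{1022}\right) = \frac{6855}{19} \left(- \frac{1}{1022}\right) = - \frac{6855}{19418}$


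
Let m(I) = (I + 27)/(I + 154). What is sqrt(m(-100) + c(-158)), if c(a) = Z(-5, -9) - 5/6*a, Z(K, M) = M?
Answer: sqrt(39306)/18 ≈ 11.014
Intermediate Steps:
m(I) = (27 + I)/(154 + I)
c(a) = -9 - 5*a/6 (c(a) = -9 - 5/6*a = -9 - 5*(1/6)*a = -9 - 5*a/6)
sqrt(m(-100) + c(-158)) = sqrt((27 - 100)/(154 - 100) + (-9 - 5/6*(-158))) = sqrt(-73/54 + (-9 + 395/3)) = sqrt((1/54)*(-73) + 368/3) = sqrt(-73/54 + 368/3) = sqrt(6551/54) = sqrt(39306)/18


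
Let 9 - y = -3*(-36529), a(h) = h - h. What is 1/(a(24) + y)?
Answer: -1/109578 ≈ -9.1259e-6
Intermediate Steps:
a(h) = 0
y = -109578 (y = 9 - (-3)*(-36529) = 9 - 1*109587 = 9 - 109587 = -109578)
1/(a(24) + y) = 1/(0 - 109578) = 1/(-109578) = -1/109578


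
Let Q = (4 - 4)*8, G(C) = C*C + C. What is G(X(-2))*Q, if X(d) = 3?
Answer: 0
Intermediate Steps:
G(C) = C + C² (G(C) = C² + C = C + C²)
Q = 0 (Q = 0*8 = 0)
G(X(-2))*Q = (3*(1 + 3))*0 = (3*4)*0 = 12*0 = 0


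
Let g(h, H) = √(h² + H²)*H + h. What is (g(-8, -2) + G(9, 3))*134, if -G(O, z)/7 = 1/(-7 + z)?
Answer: -1675/2 - 536*√17 ≈ -3047.5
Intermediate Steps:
G(O, z) = -7/(-7 + z)
g(h, H) = h + H*√(H² + h²) (g(h, H) = √(H² + h²)*H + h = H*√(H² + h²) + h = h + H*√(H² + h²))
(g(-8, -2) + G(9, 3))*134 = ((-8 - 2*√((-2)² + (-8)²)) - 7/(-7 + 3))*134 = ((-8 - 2*√(4 + 64)) - 7/(-4))*134 = ((-8 - 4*√17) - 7*(-¼))*134 = ((-8 - 4*√17) + 7/4)*134 = (-25/4 - 4*√17)*134 = -1675/2 - 536*√17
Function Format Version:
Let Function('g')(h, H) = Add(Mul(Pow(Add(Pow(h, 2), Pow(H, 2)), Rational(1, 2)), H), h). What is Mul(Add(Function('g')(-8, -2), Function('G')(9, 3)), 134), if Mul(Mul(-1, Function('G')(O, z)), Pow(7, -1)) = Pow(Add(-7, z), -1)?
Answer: Add(Rational(-1675, 2), Mul(-536, Pow(17, Rational(1, 2)))) ≈ -3047.5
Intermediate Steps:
Function('G')(O, z) = Mul(-7, Pow(Add(-7, z), -1))
Function('g')(h, H) = Add(h, Mul(H, Pow(Add(Pow(H, 2), Pow(h, 2)), Rational(1, 2)))) (Function('g')(h, H) = Add(Mul(Pow(Add(Pow(H, 2), Pow(h, 2)), Rational(1, 2)), H), h) = Add(Mul(H, Pow(Add(Pow(H, 2), Pow(h, 2)), Rational(1, 2))), h) = Add(h, Mul(H, Pow(Add(Pow(H, 2), Pow(h, 2)), Rational(1, 2)))))
Mul(Add(Function('g')(-8, -2), Function('G')(9, 3)), 134) = Mul(Add(Add(-8, Mul(-2, Pow(Add(Pow(-2, 2), Pow(-8, 2)), Rational(1, 2)))), Mul(-7, Pow(Add(-7, 3), -1))), 134) = Mul(Add(Add(-8, Mul(-2, Pow(Add(4, 64), Rational(1, 2)))), Mul(-7, Pow(-4, -1))), 134) = Mul(Add(Add(-8, Mul(-2, Pow(68, Rational(1, 2)))), Mul(-7, Rational(-1, 4))), 134) = Mul(Add(Add(-8, Mul(-2, Mul(2, Pow(17, Rational(1, 2))))), Rational(7, 4)), 134) = Mul(Add(Add(-8, Mul(-4, Pow(17, Rational(1, 2)))), Rational(7, 4)), 134) = Mul(Add(Rational(-25, 4), Mul(-4, Pow(17, Rational(1, 2)))), 134) = Add(Rational(-1675, 2), Mul(-536, Pow(17, Rational(1, 2))))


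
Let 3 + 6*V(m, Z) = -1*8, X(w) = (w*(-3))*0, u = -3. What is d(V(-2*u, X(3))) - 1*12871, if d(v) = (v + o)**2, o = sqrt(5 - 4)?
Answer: -463331/36 ≈ -12870.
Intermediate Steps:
o = 1 (o = sqrt(1) = 1)
X(w) = 0 (X(w) = -3*w*0 = 0)
V(m, Z) = -11/6 (V(m, Z) = -1/2 + (-1*8)/6 = -1/2 + (1/6)*(-8) = -1/2 - 4/3 = -11/6)
d(v) = (1 + v)**2 (d(v) = (v + 1)**2 = (1 + v)**2)
d(V(-2*u, X(3))) - 1*12871 = (1 - 11/6)**2 - 1*12871 = (-5/6)**2 - 12871 = 25/36 - 12871 = -463331/36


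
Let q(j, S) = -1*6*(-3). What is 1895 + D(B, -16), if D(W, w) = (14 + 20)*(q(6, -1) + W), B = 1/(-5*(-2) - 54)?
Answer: 55137/22 ≈ 2506.2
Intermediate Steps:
B = -1/44 (B = 1/(10 - 54) = 1/(-44) = -1/44 ≈ -0.022727)
q(j, S) = 18 (q(j, S) = -6*(-3) = 18)
D(W, w) = 612 + 34*W (D(W, w) = (14 + 20)*(18 + W) = 34*(18 + W) = 612 + 34*W)
1895 + D(B, -16) = 1895 + (612 + 34*(-1/44)) = 1895 + (612 - 17/22) = 1895 + 13447/22 = 55137/22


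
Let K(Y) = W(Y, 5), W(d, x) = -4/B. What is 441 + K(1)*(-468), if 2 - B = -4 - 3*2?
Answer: 597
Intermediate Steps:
B = 12 (B = 2 - (-4 - 3*2) = 2 - (-4 - 6) = 2 - 1*(-10) = 2 + 10 = 12)
W(d, x) = -⅓ (W(d, x) = -4/12 = -4*1/12 = -⅓)
K(Y) = -⅓
441 + K(1)*(-468) = 441 - ⅓*(-468) = 441 + 156 = 597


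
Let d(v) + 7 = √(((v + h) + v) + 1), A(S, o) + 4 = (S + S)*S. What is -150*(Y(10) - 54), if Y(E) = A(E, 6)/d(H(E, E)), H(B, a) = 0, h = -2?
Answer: 12216 + 588*I ≈ 12216.0 + 588.0*I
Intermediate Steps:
A(S, o) = -4 + 2*S² (A(S, o) = -4 + (S + S)*S = -4 + (2*S)*S = -4 + 2*S²)
d(v) = -7 + √(-1 + 2*v) (d(v) = -7 + √(((v - 2) + v) + 1) = -7 + √(((-2 + v) + v) + 1) = -7 + √((-2 + 2*v) + 1) = -7 + √(-1 + 2*v))
Y(E) = (-7 - I)*(-4 + 2*E²)/50 (Y(E) = (-4 + 2*E²)/(-7 + √(-1 + 2*0)) = (-4 + 2*E²)/(-7 + √(-1 + 0)) = (-4 + 2*E²)/(-7 + √(-1)) = (-4 + 2*E²)/(-7 + I) = (-4 + 2*E²)*((-7 - I)/50) = (-7 - I)*(-4 + 2*E²)/50)
-150*(Y(10) - 54) = -150*(-(-2 + 10²)*(7 + I)/25 - 54) = -150*(-(-2 + 100)*(7 + I)/25 - 54) = -150*(-1/25*98*(7 + I) - 54) = -150*((-686/25 - 98*I/25) - 54) = -150*(-2036/25 - 98*I/25) = 12216 + 588*I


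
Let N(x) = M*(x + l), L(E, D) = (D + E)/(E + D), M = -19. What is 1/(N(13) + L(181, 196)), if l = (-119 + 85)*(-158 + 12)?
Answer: -1/94562 ≈ -1.0575e-5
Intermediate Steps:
l = 4964 (l = -34*(-146) = 4964)
L(E, D) = 1 (L(E, D) = (D + E)/(D + E) = 1)
N(x) = -94316 - 19*x (N(x) = -19*(x + 4964) = -19*(4964 + x) = -94316 - 19*x)
1/(N(13) + L(181, 196)) = 1/((-94316 - 19*13) + 1) = 1/((-94316 - 247) + 1) = 1/(-94563 + 1) = 1/(-94562) = -1/94562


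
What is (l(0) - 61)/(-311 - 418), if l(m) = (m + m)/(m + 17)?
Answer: 61/729 ≈ 0.083676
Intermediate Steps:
l(m) = 2*m/(17 + m) (l(m) = (2*m)/(17 + m) = 2*m/(17 + m))
(l(0) - 61)/(-311 - 418) = (2*0/(17 + 0) - 61)/(-311 - 418) = (2*0/17 - 61)/(-729) = (2*0*(1/17) - 61)*(-1/729) = (0 - 61)*(-1/729) = -61*(-1/729) = 61/729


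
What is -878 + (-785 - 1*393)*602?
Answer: -710034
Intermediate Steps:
-878 + (-785 - 1*393)*602 = -878 + (-785 - 393)*602 = -878 - 1178*602 = -878 - 709156 = -710034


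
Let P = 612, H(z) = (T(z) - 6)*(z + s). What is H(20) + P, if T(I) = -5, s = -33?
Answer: 755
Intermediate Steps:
H(z) = 363 - 11*z (H(z) = (-5 - 6)*(z - 33) = -11*(-33 + z) = 363 - 11*z)
H(20) + P = (363 - 11*20) + 612 = (363 - 220) + 612 = 143 + 612 = 755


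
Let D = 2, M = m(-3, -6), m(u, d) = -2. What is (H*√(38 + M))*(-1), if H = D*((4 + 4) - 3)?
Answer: -60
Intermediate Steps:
M = -2
H = 10 (H = 2*((4 + 4) - 3) = 2*(8 - 3) = 2*5 = 10)
(H*√(38 + M))*(-1) = (10*√(38 - 2))*(-1) = (10*√36)*(-1) = (10*6)*(-1) = 60*(-1) = -60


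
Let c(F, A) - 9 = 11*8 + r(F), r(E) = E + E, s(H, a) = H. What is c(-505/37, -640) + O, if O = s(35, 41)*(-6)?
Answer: -5191/37 ≈ -140.30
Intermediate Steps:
r(E) = 2*E
O = -210 (O = 35*(-6) = -210)
c(F, A) = 97 + 2*F (c(F, A) = 9 + (11*8 + 2*F) = 9 + (88 + 2*F) = 97 + 2*F)
c(-505/37, -640) + O = (97 + 2*(-505/37)) - 210 = (97 - 1010/37) - 210 = 2579/37 - 210 = -5191/37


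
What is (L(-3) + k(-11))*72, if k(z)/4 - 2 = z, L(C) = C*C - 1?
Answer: -2016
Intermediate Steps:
L(C) = -1 + C² (L(C) = C² - 1 = -1 + C²)
k(z) = 8 + 4*z
(L(-3) + k(-11))*72 = ((-1 + (-3)²) + (8 + 4*(-11)))*72 = ((-1 + 9) + (8 - 44))*72 = (8 - 36)*72 = -28*72 = -2016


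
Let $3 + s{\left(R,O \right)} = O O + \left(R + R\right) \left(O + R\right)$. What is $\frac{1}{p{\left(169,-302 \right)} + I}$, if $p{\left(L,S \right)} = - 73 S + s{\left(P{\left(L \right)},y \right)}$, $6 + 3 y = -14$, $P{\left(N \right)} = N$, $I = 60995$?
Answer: $\frac{9}{1241560} \approx 7.2489 \cdot 10^{-6}$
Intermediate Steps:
$y = - \frac{20}{3}$ ($y = -2 + \frac{1}{3} \left(-14\right) = -2 - \frac{14}{3} = - \frac{20}{3} \approx -6.6667$)
$s{\left(R,O \right)} = -3 + O^{2} + 2 R \left(O + R\right)$ ($s{\left(R,O \right)} = -3 + \left(O O + \left(R + R\right) \left(O + R\right)\right) = -3 + \left(O^{2} + 2 R \left(O + R\right)\right) = -3 + O^{2} + 2 R \left(O + R\right)$)
$p{\left(L,S \right)} = \frac{373}{9} - 73 S + 2 L^{2} - \frac{40 L}{3}$ ($p{\left(L,S \right)} = - 73 S + \left(-3 + \left(- \frac{20}{3}\right)^{2} + 2 L^{2} + 2 \left(- \frac{20}{3}\right) L\right) = - 73 S + \left(-3 + \frac{400}{9} + 2 L^{2} - \frac{40 L}{3}\right) = - 73 S + \left(\frac{373}{9} + 2 L^{2} - \frac{40 L}{3}\right) = \frac{373}{9} - 73 S + 2 L^{2} - \frac{40 L}{3}$)
$\frac{1}{p{\left(169,-302 \right)} + I} = \frac{1}{\left(\frac{373}{9} - -22046 + 2 \cdot 169^{2} - \frac{6760}{3}\right) + 60995} = \frac{1}{\left(\frac{373}{9} + 22046 + 2 \cdot 28561 - \frac{6760}{3}\right) + 60995} = \frac{1}{\left(\frac{373}{9} + 22046 + 57122 - \frac{6760}{3}\right) + 60995} = \frac{1}{\frac{692605}{9} + 60995} = \frac{1}{\frac{1241560}{9}} = \frac{9}{1241560}$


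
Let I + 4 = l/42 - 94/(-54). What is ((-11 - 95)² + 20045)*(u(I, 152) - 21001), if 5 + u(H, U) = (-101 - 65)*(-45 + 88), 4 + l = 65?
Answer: -880372464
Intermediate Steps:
l = 61 (l = -4 + 65 = 61)
I = -305/378 (I = -4 + (61/42 - 94/(-54)) = -4 + (61*(1/42) - 94*(-1/54)) = -4 + (61/42 + 47/27) = -4 + 1207/378 = -305/378 ≈ -0.80688)
u(H, U) = -7143 (u(H, U) = -5 + (-101 - 65)*(-45 + 88) = -5 - 166*43 = -5 - 7138 = -7143)
((-11 - 95)² + 20045)*(u(I, 152) - 21001) = ((-11 - 95)² + 20045)*(-7143 - 21001) = ((-106)² + 20045)*(-28144) = (11236 + 20045)*(-28144) = 31281*(-28144) = -880372464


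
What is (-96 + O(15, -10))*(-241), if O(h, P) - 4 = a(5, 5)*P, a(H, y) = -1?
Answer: 19762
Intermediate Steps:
O(h, P) = 4 - P
(-96 + O(15, -10))*(-241) = (-96 + (4 - 1*(-10)))*(-241) = (-96 + (4 + 10))*(-241) = (-96 + 14)*(-241) = -82*(-241) = 19762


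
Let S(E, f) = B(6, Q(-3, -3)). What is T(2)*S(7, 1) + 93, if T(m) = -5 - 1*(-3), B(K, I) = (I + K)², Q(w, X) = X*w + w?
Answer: -195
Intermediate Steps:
Q(w, X) = w + X*w
T(m) = -2 (T(m) = -5 + 3 = -2)
S(E, f) = 144 (S(E, f) = (-3*(1 - 3) + 6)² = (-3*(-2) + 6)² = (6 + 6)² = 12² = 144)
T(2)*S(7, 1) + 93 = -2*144 + 93 = -288 + 93 = -195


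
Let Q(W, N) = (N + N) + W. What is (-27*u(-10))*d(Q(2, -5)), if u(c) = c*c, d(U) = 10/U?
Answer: 3375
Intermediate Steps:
Q(W, N) = W + 2*N (Q(W, N) = 2*N + W = W + 2*N)
u(c) = c²
(-27*u(-10))*d(Q(2, -5)) = (-27*(-10)²)*(10/(2 + 2*(-5))) = (-27*100)*(10/(2 - 10)) = -27000/(-8) = -27000*(-1)/8 = -2700*(-5/4) = 3375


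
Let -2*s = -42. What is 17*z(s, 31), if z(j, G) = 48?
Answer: 816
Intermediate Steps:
s = 21 (s = -1/2*(-42) = 21)
17*z(s, 31) = 17*48 = 816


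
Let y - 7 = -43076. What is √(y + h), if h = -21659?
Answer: 6*I*√1798 ≈ 254.42*I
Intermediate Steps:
y = -43069 (y = 7 - 43076 = -43069)
√(y + h) = √(-43069 - 21659) = √(-64728) = 6*I*√1798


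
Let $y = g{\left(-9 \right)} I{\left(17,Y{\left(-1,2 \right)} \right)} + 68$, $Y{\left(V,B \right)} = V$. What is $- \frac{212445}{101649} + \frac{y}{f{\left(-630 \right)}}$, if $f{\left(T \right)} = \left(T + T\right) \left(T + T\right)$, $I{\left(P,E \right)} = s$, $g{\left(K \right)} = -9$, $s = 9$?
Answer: $- \frac{112426334479}{53792650800} \approx -2.09$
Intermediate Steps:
$I{\left(P,E \right)} = 9$
$y = -13$ ($y = \left(-9\right) 9 + 68 = -81 + 68 = -13$)
$f{\left(T \right)} = 4 T^{2}$ ($f{\left(T \right)} = 2 T 2 T = 4 T^{2}$)
$- \frac{212445}{101649} + \frac{y}{f{\left(-630 \right)}} = - \frac{212445}{101649} - \frac{13}{4 \left(-630\right)^{2}} = \left(-212445\right) \frac{1}{101649} - \frac{13}{4 \cdot 396900} = - \frac{70815}{33883} - \frac{13}{1587600} = - \frac{112426334479}{53792650800}$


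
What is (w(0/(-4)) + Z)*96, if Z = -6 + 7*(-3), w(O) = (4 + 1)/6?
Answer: -2512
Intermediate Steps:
w(O) = ⅚ (w(O) = 5*(⅙) = ⅚)
Z = -27 (Z = -6 - 21 = -27)
(w(0/(-4)) + Z)*96 = (⅚ - 27)*96 = -157/6*96 = -2512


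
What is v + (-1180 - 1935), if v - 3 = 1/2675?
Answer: -8324599/2675 ≈ -3112.0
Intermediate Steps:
v = 8026/2675 (v = 3 + 1/2675 = 8026/2675 ≈ 3.0004)
v + (-1180 - 1935) = 8026/2675 + (-1180 - 1935) = 8026/2675 - 3115 = -8324599/2675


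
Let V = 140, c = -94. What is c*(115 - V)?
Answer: 2350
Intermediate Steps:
c*(115 - V) = -94*(115 - 1*140) = -94*(115 - 140) = -94*(-25) = 2350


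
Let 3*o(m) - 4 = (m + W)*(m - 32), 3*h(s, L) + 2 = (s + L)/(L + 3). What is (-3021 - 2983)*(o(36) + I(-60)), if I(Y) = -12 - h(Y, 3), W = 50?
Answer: -1942294/3 ≈ -6.4743e+5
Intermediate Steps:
h(s, L) = -⅔ + (L + s)/(3*(3 + L)) (h(s, L) = -⅔ + ((s + L)/(L + 3))/3 = -⅔ + ((L + s)/(3 + L))/3 = -⅔ + (L + s)/(3*(3 + L)))
I(Y) = -23/2 - Y/18 (I(Y) = -12 - (-6 + Y - 1*3)/(3*(3 + 3)) = -12 - (-6 + Y - 3)/(3*6) = -12 - (-9 + Y)/(3*6) = -12 - (-½ + Y/18) = -12 + (½ - Y/18) = -23/2 - Y/18)
o(m) = 4/3 + (-32 + m)*(50 + m)/3 (o(m) = 4/3 + ((m + 50)*(m - 32))/3 = 4/3 + ((50 + m)*(-32 + m))/3 = 4/3 + ((-32 + m)*(50 + m))/3 = 4/3 + (-32 + m)*(50 + m)/3)
(-3021 - 2983)*(o(36) + I(-60)) = (-3021 - 2983)*((-532 + 6*36 + (⅓)*36²) + (-23/2 - 1/18*(-60))) = -6004*((-532 + 216 + (⅓)*1296) + (-23/2 + 10/3)) = -6004*((-532 + 216 + 432) - 49/6) = -6004*(116 - 49/6) = -6004*647/6 = -1942294/3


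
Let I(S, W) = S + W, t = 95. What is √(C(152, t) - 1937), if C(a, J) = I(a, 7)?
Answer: I*√1778 ≈ 42.166*I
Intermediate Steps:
C(a, J) = 7 + a (C(a, J) = a + 7 = 7 + a)
√(C(152, t) - 1937) = √((7 + 152) - 1937) = √(159 - 1937) = √(-1778) = I*√1778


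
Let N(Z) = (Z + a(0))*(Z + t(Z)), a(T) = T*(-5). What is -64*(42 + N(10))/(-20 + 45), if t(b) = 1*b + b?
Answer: -21888/25 ≈ -875.52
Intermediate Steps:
a(T) = -5*T
t(b) = 2*b (t(b) = b + b = 2*b)
N(Z) = 3*Z² (N(Z) = (Z - 5*0)*(Z + 2*Z) = (Z + 0)*(3*Z) = Z*(3*Z) = 3*Z²)
-64*(42 + N(10))/(-20 + 45) = -64*(42 + 3*10²)/(-20 + 45) = -64*(42 + 3*100)/25 = -64*(42 + 300)/25 = -21888/25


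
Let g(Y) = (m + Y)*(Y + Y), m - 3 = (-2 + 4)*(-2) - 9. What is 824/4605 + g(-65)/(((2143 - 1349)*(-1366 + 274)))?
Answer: 8583959/51189180 ≈ 0.16769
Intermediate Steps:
m = -10 (m = 3 + ((-2 + 4)*(-2) - 9) = 3 + (2*(-2) - 9) = 3 + (-4 - 9) = 3 - 13 = -10)
g(Y) = 2*Y*(-10 + Y) (g(Y) = (-10 + Y)*(Y + Y) = (-10 + Y)*(2*Y) = 2*Y*(-10 + Y))
824/4605 + g(-65)/(((2143 - 1349)*(-1366 + 274))) = 824/4605 + (2*(-65)*(-10 - 65))/(((2143 - 1349)*(-1366 + 274))) = 824*(1/4605) + (2*(-65)*(-75))/((794*(-1092))) = 824/4605 + 9750/(-867048) = 824/4605 + 9750*(-1/867048) = 824/4605 - 125/11116 = 8583959/51189180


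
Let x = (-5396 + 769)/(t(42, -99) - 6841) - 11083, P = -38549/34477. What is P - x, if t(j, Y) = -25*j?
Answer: 3014755176343/272058007 ≈ 11081.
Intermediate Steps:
P = -38549/34477 (P = -38549*1/34477 = -38549/34477 ≈ -1.1181)
x = -87451326/7891 (x = (-5396 + 769)/(-25*42 - 6841) - 11083 = -4627/(-1050 - 6841) - 11083 = -4627/(-7891) - 11083 = -4627*(-1/7891) - 11083 = 4627/7891 - 11083 = -87451326/7891 ≈ -11082.)
P - x = -38549/34477 - 1*(-87451326/7891) = -38549/34477 + 87451326/7891 = 3014755176343/272058007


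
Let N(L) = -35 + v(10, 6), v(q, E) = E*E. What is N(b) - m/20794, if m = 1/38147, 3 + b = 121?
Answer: 793228717/793228718 ≈ 1.0000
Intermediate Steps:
b = 118 (b = -3 + 121 = 118)
v(q, E) = E**2
N(L) = 1 (N(L) = -35 + 6**2 = -35 + 36 = 1)
m = 1/38147 ≈ 2.6214e-5
N(b) - m/20794 = 1 - 1/(38147*20794) = 1 - 1*1/793228718 = 1 - 1/793228718 = 793228717/793228718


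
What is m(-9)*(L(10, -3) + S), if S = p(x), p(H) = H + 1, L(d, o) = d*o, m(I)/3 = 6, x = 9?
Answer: -360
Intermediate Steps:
m(I) = 18 (m(I) = 3*6 = 18)
p(H) = 1 + H
S = 10 (S = 1 + 9 = 10)
m(-9)*(L(10, -3) + S) = 18*(10*(-3) + 10) = 18*(-30 + 10) = 18*(-20) = -360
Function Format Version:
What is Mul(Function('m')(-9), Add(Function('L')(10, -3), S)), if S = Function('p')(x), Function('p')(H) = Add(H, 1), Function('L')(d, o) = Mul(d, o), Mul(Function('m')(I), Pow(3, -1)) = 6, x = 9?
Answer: -360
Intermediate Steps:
Function('m')(I) = 18 (Function('m')(I) = Mul(3, 6) = 18)
Function('p')(H) = Add(1, H)
S = 10 (S = Add(1, 9) = 10)
Mul(Function('m')(-9), Add(Function('L')(10, -3), S)) = Mul(18, Add(Mul(10, -3), 10)) = Mul(18, Add(-30, 10)) = Mul(18, -20) = -360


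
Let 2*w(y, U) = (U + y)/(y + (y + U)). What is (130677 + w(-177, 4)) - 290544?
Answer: -111906727/700 ≈ -1.5987e+5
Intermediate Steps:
w(y, U) = (U + y)/(2*(U + 2*y)) (w(y, U) = ((U + y)/(y + (y + U)))/2 = ((U + y)/(y + (U + y)))/2 = ((U + y)/(U + 2*y))/2 = (U + y)/(2*(U + 2*y)))
(130677 + w(-177, 4)) - 290544 = (130677 + (4 - 177)/(2*(4 + 2*(-177)))) - 290544 = (130677 + (1/2)*(-173)/(4 - 354)) - 290544 = (130677 + (1/2)*(-173)/(-350)) - 290544 = (130677 + (1/2)*(-1/350)*(-173)) - 290544 = (130677 + 173/700) - 290544 = 91474073/700 - 290544 = -111906727/700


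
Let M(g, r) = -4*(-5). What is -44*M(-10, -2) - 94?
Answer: -974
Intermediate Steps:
M(g, r) = 20
-44*M(-10, -2) - 94 = -44*20 - 94 = -880 - 94 = -974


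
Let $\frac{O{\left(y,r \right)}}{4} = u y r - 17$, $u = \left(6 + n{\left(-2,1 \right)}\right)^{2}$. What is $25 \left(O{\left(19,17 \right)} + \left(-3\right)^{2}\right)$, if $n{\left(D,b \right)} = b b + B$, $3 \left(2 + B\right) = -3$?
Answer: $515325$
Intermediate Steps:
$B = -3$ ($B = -2 + \frac{1}{3} \left(-3\right) = -2 - 1 = -3$)
$n{\left(D,b \right)} = -3 + b^{2}$ ($n{\left(D,b \right)} = b b - 3 = b^{2} - 3 = -3 + b^{2}$)
$u = 16$ ($u = \left(6 - \left(3 - 1^{2}\right)\right)^{2} = \left(6 + \left(-3 + 1\right)\right)^{2} = \left(6 - 2\right)^{2} = 4^{2} = 16$)
$O{\left(y,r \right)} = -68 + 64 r y$ ($O{\left(y,r \right)} = 4 \left(16 y r - 17\right) = 4 \left(16 r y - 17\right) = 4 \left(-17 + 16 r y\right) = -68 + 64 r y$)
$25 \left(O{\left(19,17 \right)} + \left(-3\right)^{2}\right) = 25 \left(\left(-68 + 64 \cdot 17 \cdot 19\right) + \left(-3\right)^{2}\right) = 25 \left(\left(-68 + 20672\right) + 9\right) = 25 \left(20604 + 9\right) = 25 \cdot 20613 = 515325$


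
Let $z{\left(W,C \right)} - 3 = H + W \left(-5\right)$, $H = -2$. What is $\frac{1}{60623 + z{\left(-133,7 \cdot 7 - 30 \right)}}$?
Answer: $\frac{1}{61289} \approx 1.6316 \cdot 10^{-5}$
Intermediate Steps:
$z{\left(W,C \right)} = 1 - 5 W$ ($z{\left(W,C \right)} = 3 + \left(-2 + W \left(-5\right)\right) = 3 - \left(2 + 5 W\right) = 1 - 5 W$)
$\frac{1}{60623 + z{\left(-133,7 \cdot 7 - 30 \right)}} = \frac{1}{60623 + \left(1 - -665\right)} = \frac{1}{60623 + \left(1 + 665\right)} = \frac{1}{60623 + 666} = \frac{1}{61289}$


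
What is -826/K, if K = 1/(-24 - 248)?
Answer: 224672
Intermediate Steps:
K = -1/272 (K = 1/(-272) = -1/272 ≈ -0.0036765)
-826/K = -826/(-1/272) = -826*(-272) = 224672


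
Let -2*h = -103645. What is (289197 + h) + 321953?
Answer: 1325945/2 ≈ 6.6297e+5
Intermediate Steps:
h = 103645/2 (h = -½*(-103645) = 103645/2 ≈ 51823.)
(289197 + h) + 321953 = (289197 + 103645/2) + 321953 = 682039/2 + 321953 = 1325945/2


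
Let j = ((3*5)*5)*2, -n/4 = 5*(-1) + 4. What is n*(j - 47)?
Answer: 412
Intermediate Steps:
n = 4 (n = -4*(5*(-1) + 4) = -4*(-5 + 4) = -4*(-1) = 4)
j = 150 (j = (15*5)*2 = 75*2 = 150)
n*(j - 47) = 4*(150 - 47) = 4*103 = 412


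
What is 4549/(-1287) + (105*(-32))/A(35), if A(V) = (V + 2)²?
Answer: -10551901/1761903 ≈ -5.9889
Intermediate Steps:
A(V) = (2 + V)²
4549/(-1287) + (105*(-32))/A(35) = 4549/(-1287) + (105*(-32))/((2 + 35)²) = 4549*(-1/1287) - 3360/(37²) = -4549/1287 - 3360/1369 = -10551901/1761903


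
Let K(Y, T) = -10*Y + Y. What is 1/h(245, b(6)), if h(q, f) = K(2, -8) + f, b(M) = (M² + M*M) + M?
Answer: 1/60 ≈ 0.016667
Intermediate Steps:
b(M) = M + 2*M² (b(M) = (M² + M²) + M = 2*M² + M = M + 2*M²)
K(Y, T) = -9*Y
h(q, f) = -18 + f (h(q, f) = -9*2 + f = -18 + f)
1/h(245, b(6)) = 1/(-18 + 6*(1 + 2*6)) = 1/(-18 + 6*(1 + 12)) = 1/(-18 + 6*13) = 1/(-18 + 78) = 1/60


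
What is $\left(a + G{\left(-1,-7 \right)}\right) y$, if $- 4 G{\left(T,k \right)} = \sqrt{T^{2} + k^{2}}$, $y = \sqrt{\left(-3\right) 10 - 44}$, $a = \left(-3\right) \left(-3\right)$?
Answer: $\frac{i \sqrt{74} \left(36 - 5 \sqrt{2}\right)}{4} \approx 62.214 i$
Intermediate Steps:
$a = 9$
$y = i \sqrt{74}$ ($y = \sqrt{-30 - 44} = \sqrt{-74} = i \sqrt{74} \approx 8.6023 i$)
$G{\left(T,k \right)} = - \frac{\sqrt{T^{2} + k^{2}}}{4}$
$\left(a + G{\left(-1,-7 \right)}\right) y = \left(9 - \frac{\sqrt{\left(-1\right)^{2} + \left(-7\right)^{2}}}{4}\right) i \sqrt{74} = \left(9 - \frac{\sqrt{1 + 49}}{4}\right) i \sqrt{74} = \left(9 - \frac{\sqrt{50}}{4}\right) i \sqrt{74} = \left(9 - \frac{5 \sqrt{2}}{4}\right) i \sqrt{74} = i \sqrt{74} \left(9 - \frac{5 \sqrt{2}}{4}\right)$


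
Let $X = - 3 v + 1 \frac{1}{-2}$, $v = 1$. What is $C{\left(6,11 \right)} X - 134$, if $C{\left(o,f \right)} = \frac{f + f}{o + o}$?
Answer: $- \frac{1685}{12} \approx -140.42$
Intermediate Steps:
$X = - \frac{7}{2}$ ($X = \left(-3\right) 1 + 1 \frac{1}{-2} = -3 + 1 \left(- \frac{1}{2}\right) = -3 - \frac{1}{2} = - \frac{7}{2} \approx -3.5$)
$C{\left(o,f \right)} = \frac{f}{o}$ ($C{\left(o,f \right)} = \frac{2 f}{2 o} = 2 f \frac{1}{2 o} = \frac{f}{o}$)
$C{\left(6,11 \right)} X - 134 = \frac{11}{6} \left(- \frac{7}{2}\right) - 134 = - \frac{77}{12} - 134 = - \frac{1685}{12}$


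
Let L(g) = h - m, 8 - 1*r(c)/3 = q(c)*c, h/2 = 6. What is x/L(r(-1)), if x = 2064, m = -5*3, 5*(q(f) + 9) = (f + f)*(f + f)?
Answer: 688/9 ≈ 76.444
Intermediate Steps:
q(f) = -9 + 4*f²/5 (q(f) = -9 + ((f + f)*(f + f))/5 = -9 + ((2*f)*(2*f))/5 = -9 + (4*f²)/5 = -9 + 4*f²/5)
h = 12 (h = 2*6 = 12)
m = -15
r(c) = 24 - 3*c*(-9 + 4*c²/5) (r(c) = 24 - 3*(-9 + 4*c²/5)*c = 24 - 3*c*(-9 + 4*c²/5))
L(g) = 27 (L(g) = 12 - 1*(-15) = 12 + 15 = 27)
x/L(r(-1)) = 2064/27 = (1/27)*2064 = 688/9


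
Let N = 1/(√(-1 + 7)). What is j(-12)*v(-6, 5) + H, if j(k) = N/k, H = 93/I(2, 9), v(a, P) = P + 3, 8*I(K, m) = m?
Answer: 248/3 - √6/9 ≈ 82.395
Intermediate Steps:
I(K, m) = m/8
v(a, P) = 3 + P
H = 248/3 (H = 93/(((⅛)*9)) = 93/(9/8) = 93*(8/9) = 248/3 ≈ 82.667)
N = √6/6 (N = 1/(√6) = √6/6 ≈ 0.40825)
j(k) = √6/(6*k) (j(k) = (√6/6)/k = √6/(6*k))
j(-12)*v(-6, 5) + H = ((⅙)*√6/(-12))*(3 + 5) + 248/3 = ((⅙)*√6*(-1/12))*8 + 248/3 = -√6/72*8 + 248/3 = -√6/9 + 248/3 = 248/3 - √6/9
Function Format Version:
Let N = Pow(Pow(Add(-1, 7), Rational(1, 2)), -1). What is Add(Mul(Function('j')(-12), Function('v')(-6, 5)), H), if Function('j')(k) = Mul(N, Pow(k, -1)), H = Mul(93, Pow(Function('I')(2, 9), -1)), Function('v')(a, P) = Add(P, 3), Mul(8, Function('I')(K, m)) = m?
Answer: Add(Rational(248, 3), Mul(Rational(-1, 9), Pow(6, Rational(1, 2)))) ≈ 82.395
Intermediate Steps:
Function('I')(K, m) = Mul(Rational(1, 8), m)
Function('v')(a, P) = Add(3, P)
H = Rational(248, 3) (H = Mul(93, Pow(Mul(Rational(1, 8), 9), -1)) = Mul(93, Pow(Rational(9, 8), -1)) = Mul(93, Rational(8, 9)) = Rational(248, 3) ≈ 82.667)
N = Mul(Rational(1, 6), Pow(6, Rational(1, 2))) (N = Pow(Pow(6, Rational(1, 2)), -1) = Mul(Rational(1, 6), Pow(6, Rational(1, 2))) ≈ 0.40825)
Function('j')(k) = Mul(Rational(1, 6), Pow(6, Rational(1, 2)), Pow(k, -1)) (Function('j')(k) = Mul(Mul(Rational(1, 6), Pow(6, Rational(1, 2))), Pow(k, -1)) = Mul(Rational(1, 6), Pow(6, Rational(1, 2)), Pow(k, -1)))
Add(Mul(Function('j')(-12), Function('v')(-6, 5)), H) = Add(Mul(Mul(Rational(1, 6), Pow(6, Rational(1, 2)), Pow(-12, -1)), Add(3, 5)), Rational(248, 3)) = Add(Mul(Mul(Rational(1, 6), Pow(6, Rational(1, 2)), Rational(-1, 12)), 8), Rational(248, 3)) = Add(Mul(Mul(Rational(-1, 72), Pow(6, Rational(1, 2))), 8), Rational(248, 3)) = Add(Mul(Rational(-1, 9), Pow(6, Rational(1, 2))), Rational(248, 3)) = Add(Rational(248, 3), Mul(Rational(-1, 9), Pow(6, Rational(1, 2))))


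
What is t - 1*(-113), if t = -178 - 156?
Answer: -221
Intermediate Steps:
t = -334
t - 1*(-113) = -334 - 1*(-113) = -334 + 113 = -221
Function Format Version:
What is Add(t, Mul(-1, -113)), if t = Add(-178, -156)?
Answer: -221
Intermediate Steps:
t = -334
Add(t, Mul(-1, -113)) = Add(-334, Mul(-1, -113)) = Add(-334, 113) = -221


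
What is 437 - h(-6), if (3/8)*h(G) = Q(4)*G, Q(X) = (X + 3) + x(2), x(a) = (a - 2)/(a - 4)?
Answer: 549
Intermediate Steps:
x(a) = (-2 + a)/(-4 + a)
Q(X) = 3 + X (Q(X) = (X + 3) + (-2 + 2)/(-4 + 2) = (3 + X) + 0/(-2) = (3 + X) - ½*0 = (3 + X) + 0 = 3 + X)
h(G) = 56*G/3 (h(G) = 8*((3 + 4)*G)/3 = 8*(7*G)/3 = 56*G/3)
437 - h(-6) = 437 - 56*(-6)/3 = 437 - 1*(-112) = 437 + 112 = 549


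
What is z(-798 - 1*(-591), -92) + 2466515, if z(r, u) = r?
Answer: 2466308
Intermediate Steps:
z(-798 - 1*(-591), -92) + 2466515 = (-798 - 1*(-591)) + 2466515 = (-798 + 591) + 2466515 = -207 + 2466515 = 2466308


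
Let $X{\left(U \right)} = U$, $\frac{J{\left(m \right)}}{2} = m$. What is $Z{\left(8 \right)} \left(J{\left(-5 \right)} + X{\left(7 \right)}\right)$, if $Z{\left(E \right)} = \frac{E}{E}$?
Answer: $-3$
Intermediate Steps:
$Z{\left(E \right)} = 1$
$J{\left(m \right)} = 2 m$
$Z{\left(8 \right)} \left(J{\left(-5 \right)} + X{\left(7 \right)}\right) = 1 \left(2 \left(-5\right) + 7\right) = 1 \left(-10 + 7\right) = 1 \left(-3\right) = -3$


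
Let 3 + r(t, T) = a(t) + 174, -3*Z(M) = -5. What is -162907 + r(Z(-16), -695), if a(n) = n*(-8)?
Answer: -488248/3 ≈ -1.6275e+5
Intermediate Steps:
a(n) = -8*n
Z(M) = 5/3 (Z(M) = -1/3*(-5) = 5/3)
r(t, T) = 171 - 8*t (r(t, T) = -3 + (-8*t + 174) = -3 + (174 - 8*t) = 171 - 8*t)
-162907 + r(Z(-16), -695) = -162907 + (171 - 8*5/3) = -162907 + (171 - 40/3) = -162907 + 473/3 = -488248/3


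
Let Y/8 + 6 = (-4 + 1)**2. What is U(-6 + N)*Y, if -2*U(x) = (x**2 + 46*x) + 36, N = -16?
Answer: 5904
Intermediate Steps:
Y = 24 (Y = -48 + 8*(-4 + 1)**2 = -48 + 8*(-3)**2 = -48 + 8*9 = -48 + 72 = 24)
U(x) = -18 - 23*x - x**2/2 (U(x) = -((x**2 + 46*x) + 36)/2 = -(36 + x**2 + 46*x)/2 = -18 - 23*x - x**2/2)
U(-6 + N)*Y = (-18 - 23*(-6 - 16) - (-6 - 16)**2/2)*24 = (-18 - 23*(-22) - 1/2*(-22)**2)*24 = (-18 + 506 - 1/2*484)*24 = (-18 + 506 - 242)*24 = 246*24 = 5904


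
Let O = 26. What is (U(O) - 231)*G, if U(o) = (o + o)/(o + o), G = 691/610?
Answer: -15893/61 ≈ -260.54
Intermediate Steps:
G = 691/610 (G = 691*(1/610) = 691/610 ≈ 1.1328)
U(o) = 1 (U(o) = (2*o)/((2*o)) = (2*o)*(1/(2*o)) = 1)
(U(O) - 231)*G = (1 - 231)*(691/610) = -230*691/610 = -15893/61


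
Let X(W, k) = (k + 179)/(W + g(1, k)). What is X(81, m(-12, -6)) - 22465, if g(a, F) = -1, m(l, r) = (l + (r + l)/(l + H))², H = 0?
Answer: -7187643/320 ≈ -22461.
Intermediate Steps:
m(l, r) = (l + (l + r)/l)² (m(l, r) = (l + (r + l)/(l + 0))² = (l + (l + r)/l)²)
X(W, k) = (179 + k)/(-1 + W) (X(W, k) = (k + 179)/(W - 1) = (179 + k)/(-1 + W))
X(81, m(-12, -6)) - 22465 = (179 + (-12 - 6 + (-12)²)²/(-12)²)/(-1 + 81) - 22465 = (179 + (-12 - 6 + 144)²/144)/80 - 22465 = (179 + (1/144)*126²)/80 - 22465 = (179 + (1/144)*15876)/80 - 22465 = (179 + 441/4)/80 - 22465 = (1/80)*(1157/4) - 22465 = 1157/320 - 22465 = -7187643/320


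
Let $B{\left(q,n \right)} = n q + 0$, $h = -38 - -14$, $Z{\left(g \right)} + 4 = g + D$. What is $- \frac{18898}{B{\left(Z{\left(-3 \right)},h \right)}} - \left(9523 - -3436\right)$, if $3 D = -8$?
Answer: $- \frac{1512693}{116} \approx -13040.0$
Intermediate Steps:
$D = - \frac{8}{3}$ ($D = \frac{1}{3} \left(-8\right) = - \frac{8}{3} \approx -2.6667$)
$Z{\left(g \right)} = - \frac{20}{3} + g$ ($Z{\left(g \right)} = -4 + \left(g - \frac{8}{3}\right) = -4 + \left(- \frac{8}{3} + g\right) = - \frac{20}{3} + g$)
$h = -24$ ($h = -38 + 14 = -24$)
$B{\left(q,n \right)} = n q$
$- \frac{18898}{B{\left(Z{\left(-3 \right)},h \right)}} - \left(9523 - -3436\right) = - \frac{18898}{\left(-24\right) \left(- \frac{20}{3} - 3\right)} - \left(9523 - -3436\right) = - \frac{18898}{\left(-24\right) \left(- \frac{29}{3}\right)} - \left(9523 + 3436\right) = - \frac{18898}{232} - 12959 = \left(-18898\right) \frac{1}{232} - 12959 = - \frac{9449}{116} - 12959 = - \frac{1512693}{116}$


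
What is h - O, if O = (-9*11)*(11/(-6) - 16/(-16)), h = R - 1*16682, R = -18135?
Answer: -69799/2 ≈ -34900.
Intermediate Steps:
h = -34817 (h = -18135 - 1*16682 = -18135 - 16682 = -34817)
O = 165/2 (O = -99*(11*(-⅙) - 16*(-1/16)) = -99*(-11/6 + 1) = -99*(-⅚) = 165/2 ≈ 82.500)
h - O = -34817 - 1*165/2 = -34817 - 165/2 = -69799/2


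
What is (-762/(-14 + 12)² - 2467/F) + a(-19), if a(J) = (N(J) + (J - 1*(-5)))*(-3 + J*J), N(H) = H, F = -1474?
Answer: -8846083/737 ≈ -12003.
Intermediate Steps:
a(J) = (-3 + J²)*(5 + 2*J) (a(J) = (J + (J - 1*(-5)))*(-3 + J*J) = (J + (J + 5))*(-3 + J²) = (J + (5 + J))*(-3 + J²) = (5 + 2*J)*(-3 + J²) = (-3 + J²)*(5 + 2*J))
(-762/(-14 + 12)² - 2467/F) + a(-19) = (-762/(-14 + 12)² - 2467/(-1474)) + (-15 - 6*(-19) + 2*(-19)³ + 5*(-19)²) = (-762/((-2)²) - 2467*(-1/1474)) + (-15 + 114 + 2*(-6859) + 5*361) = (-762/4 + 2467/1474) + (-15 + 114 - 13718 + 1805) = (-762*¼ + 2467/1474) - 11814 = (-381/2 + 2467/1474) - 11814 = -139165/737 - 11814 = -8846083/737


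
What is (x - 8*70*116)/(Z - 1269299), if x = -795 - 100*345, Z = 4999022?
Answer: -100255/3729723 ≈ -0.026880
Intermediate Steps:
x = -35295 (x = -795 - 34500 = -35295)
(x - 8*70*116)/(Z - 1269299) = (-35295 - 8*70*116)/(4999022 - 1269299) = (-35295 - 560*116)/3729723 = (-35295 - 64960)*(1/3729723) = -100255*1/3729723 = -100255/3729723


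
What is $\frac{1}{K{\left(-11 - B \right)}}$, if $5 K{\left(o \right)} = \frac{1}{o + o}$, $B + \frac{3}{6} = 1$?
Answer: $-115$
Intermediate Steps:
$B = \frac{1}{2}$ ($B = - \frac{1}{2} + 1 = \frac{1}{2} \approx 0.5$)
$K{\left(o \right)} = \frac{1}{10 o}$ ($K{\left(o \right)} = \frac{1}{5 \left(o + o\right)} = \frac{1}{5 \cdot 2 o} = \frac{\frac{1}{2} \frac{1}{o}}{5} = \frac{1}{10 o}$)
$\frac{1}{K{\left(-11 - B \right)}} = \frac{1}{\frac{1}{10} \frac{1}{-11 - \frac{1}{2}}} = \frac{1}{\frac{1}{10} \frac{1}{- \frac{23}{2}}} = \frac{1}{\frac{1}{10} \left(- \frac{2}{23}\right)} = \frac{1}{- \frac{1}{115}} = -115$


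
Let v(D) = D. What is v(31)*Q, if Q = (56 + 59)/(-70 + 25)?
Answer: -713/9 ≈ -79.222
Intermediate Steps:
Q = -23/9 (Q = 115/(-45) = 115*(-1/45) = -23/9 ≈ -2.5556)
v(31)*Q = 31*(-23/9) = -713/9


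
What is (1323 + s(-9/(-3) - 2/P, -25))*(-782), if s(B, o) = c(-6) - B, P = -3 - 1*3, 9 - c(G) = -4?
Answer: -3126436/3 ≈ -1.0421e+6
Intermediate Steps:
c(G) = 13 (c(G) = 9 - 1*(-4) = 9 + 4 = 13)
P = -6 (P = -3 - 3 = -6)
s(B, o) = 13 - B
(1323 + s(-9/(-3) - 2/P, -25))*(-782) = (1323 + (13 - (-9/(-3) - 2/(-6))))*(-782) = (1323 + (13 - (-9*(-⅓) - 2*(-⅙))))*(-782) = (1323 + (13 - (3 + ⅓)))*(-782) = (1323 + (13 - 1*10/3))*(-782) = (1323 + (13 - 10/3))*(-782) = (1323 + 29/3)*(-782) = (3998/3)*(-782) = -3126436/3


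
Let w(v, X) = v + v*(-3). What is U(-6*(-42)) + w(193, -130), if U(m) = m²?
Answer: 63118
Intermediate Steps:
w(v, X) = -2*v (w(v, X) = v - 3*v = -2*v)
U(-6*(-42)) + w(193, -130) = (-6*(-42))² - 2*193 = 252² - 386 = 63504 - 386 = 63118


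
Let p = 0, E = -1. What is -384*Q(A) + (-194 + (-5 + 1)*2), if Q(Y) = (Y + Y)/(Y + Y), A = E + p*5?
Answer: -586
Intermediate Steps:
A = -1 (A = -1 + 0*5 = -1 + 0 = -1)
Q(Y) = 1 (Q(Y) = (2*Y)/((2*Y)) = (2*Y)*(1/(2*Y)) = 1)
-384*Q(A) + (-194 + (-5 + 1)*2) = -384*1 + (-194 + (-5 + 1)*2) = -384 + (-194 - 4*2) = -384 + (-194 - 8) = -384 - 202 = -586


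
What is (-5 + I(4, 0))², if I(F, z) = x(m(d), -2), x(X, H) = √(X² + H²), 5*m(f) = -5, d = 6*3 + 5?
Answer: (5 - √5)² ≈ 7.6393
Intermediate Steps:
d = 23 (d = 18 + 5 = 23)
m(f) = -1 (m(f) = (⅕)*(-5) = -1)
x(X, H) = √(H² + X²)
I(F, z) = √5 (I(F, z) = √((-2)² + (-1)²) = √(4 + 1) = √5)
(-5 + I(4, 0))² = (-5 + √5)²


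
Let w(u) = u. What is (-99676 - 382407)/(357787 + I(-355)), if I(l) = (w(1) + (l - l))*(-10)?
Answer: -68869/51111 ≈ -1.3474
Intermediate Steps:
I(l) = -10 (I(l) = (1 + (l - l))*(-10) = (1 + 0)*(-10) = 1*(-10) = -10)
(-99676 - 382407)/(357787 + I(-355)) = (-99676 - 382407)/(357787 - 10) = -482083/357777 = -482083*1/357777 = -68869/51111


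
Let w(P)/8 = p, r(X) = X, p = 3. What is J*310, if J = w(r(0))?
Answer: 7440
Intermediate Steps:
w(P) = 24 (w(P) = 8*3 = 24)
J = 24
J*310 = 24*310 = 7440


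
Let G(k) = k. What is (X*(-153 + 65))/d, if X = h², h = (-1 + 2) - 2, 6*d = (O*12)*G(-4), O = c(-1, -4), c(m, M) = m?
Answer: -11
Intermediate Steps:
O = -1
d = 8 (d = (-1*12*(-4))/6 = (-12*(-4))/6 = (⅙)*48 = 8)
h = -1 (h = 1 - 2 = -1)
X = 1 (X = (-1)² = 1)
(X*(-153 + 65))/d = (1*(-153 + 65))/8 = (1*(-88))*(⅛) = -88*⅛ = -11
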